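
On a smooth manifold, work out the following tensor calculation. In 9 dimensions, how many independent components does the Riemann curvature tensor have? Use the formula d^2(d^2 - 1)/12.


The Riemann tensor in d dimensions has d^2(d^2 - 1)/12 independent components.
d = 9, so d^2 = 81
d^2 - 1 = 80
d^2(d^2 - 1) = 81 * 80 = 6480
Divide by 12: 6480 / 12 = 540

540


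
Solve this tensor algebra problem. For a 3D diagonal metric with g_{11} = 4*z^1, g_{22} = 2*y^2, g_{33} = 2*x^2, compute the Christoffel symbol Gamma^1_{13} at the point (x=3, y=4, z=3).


For a diagonal metric, Gamma^k_{ij} = (1/2) g^{kk} (dg_{ik}/dx_j + dg_{jk}/dx_i - dg_{ij}/dx_k).
The metric is diagonal, so g_{ab} = 0 for a != b.
At the given point: g_{11} = 12, g_{22} = 32, g_{33} = 18
g^{11} = 1/12
dg_{11}/dx_3 = dg_{11}/dx_3 = 4
dg_{31}/dx_1 = 0 (off-diagonal)
dg_{13}/dx_1 = 0 (off-diagonal)
Numerator = 4 + 0 - 0 = 4
Gamma^1_{13} = 4 / (2 * 12) = 1/6

1/6


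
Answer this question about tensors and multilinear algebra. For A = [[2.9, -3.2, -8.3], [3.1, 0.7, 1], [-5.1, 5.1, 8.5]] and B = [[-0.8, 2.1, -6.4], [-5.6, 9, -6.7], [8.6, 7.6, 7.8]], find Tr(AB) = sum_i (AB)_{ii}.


Tr(AB) = sum_i (AB)_{ii} where (AB)_{ii} = sum_k A_{ik} B_{ki}.
(AB)_{11} = 2.9*-0.8 + -3.2*-5.6 + -8.3*8.6 = -55.78
(AB)_{22} = 3.1*2.1 + 0.7*9 + 1*7.6 = 20.41
(AB)_{33} = -5.1*-6.4 + 5.1*-6.7 + 8.5*7.8 = 64.77
Tr(AB) = -55.78 + 20.41 + 64.77 = 29.4

29.4


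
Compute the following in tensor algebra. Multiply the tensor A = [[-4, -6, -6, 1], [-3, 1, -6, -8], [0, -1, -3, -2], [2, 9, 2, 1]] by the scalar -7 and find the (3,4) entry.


Scalar multiplication: (cA)_{ij} = c * A_{ij}.
c = -7
A_{34} = -2
(cA)_{34} = -7 * -2 = 14

14


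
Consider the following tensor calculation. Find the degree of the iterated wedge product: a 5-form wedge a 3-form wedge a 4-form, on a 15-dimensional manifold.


The degree of a wedge product is the sum of the degrees of the individual forms.
Degrees: 5, 3, 4
Total degree = 5 + 3 + 4 = 12

12


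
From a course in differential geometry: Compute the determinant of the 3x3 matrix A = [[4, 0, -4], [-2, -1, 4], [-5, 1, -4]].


Expanding along the first row, det(A) = a11*M_11 - a12*M_12 + a13*M_13, where M_1j is the (1,j) minor.
Minor M_11 = -1*-4 - 4*1 = 0
Minor M_12 = -2*-4 - 4*-5 = 28
Minor M_13 = -2*1 - -1*-5 = -7
det = 4*(0) - 0*(28) + -4*(-7)
    = 0 - 0 + 28
    = 28

28


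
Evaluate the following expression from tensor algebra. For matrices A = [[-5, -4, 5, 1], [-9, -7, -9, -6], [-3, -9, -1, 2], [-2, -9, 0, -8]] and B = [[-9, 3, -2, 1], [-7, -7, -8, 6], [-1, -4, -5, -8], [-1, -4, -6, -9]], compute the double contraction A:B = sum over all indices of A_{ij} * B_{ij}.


A:B = sum over all i,j of A_{ij} * B_{ij}.
Row 1: -5*-9=45, -4*3=-12, 5*-2=-10, 1*1=1 => row sum = 24
Row 2: -9*-7=63, -7*-7=49, -9*-8=72, -6*6=-36 => row sum = 148
Row 3: -3*-1=3, -9*-4=36, -1*-5=5, 2*-8=-16 => row sum = 28
Row 4: -2*-1=2, -9*-4=36, 0*-6=0, -8*-9=72 => row sum = 110
Total = 24 + 148 + 28 + 110 = 310

310


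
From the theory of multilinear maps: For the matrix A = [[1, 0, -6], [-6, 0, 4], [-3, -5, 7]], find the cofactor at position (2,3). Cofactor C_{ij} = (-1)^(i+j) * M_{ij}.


To find cofactor C_{23}, delete row 2 and column 3.
The resulting 2x2 submatrix is: [[1, 0], [-3, -5]]
Minor M_{23} = 1*-5 - 0*-3
  = -5 - 0 = -5
Sign = (-1)^(2+3) = (-1)^5 = -1
Cofactor C_{23} = -1 * -5 = 5

5


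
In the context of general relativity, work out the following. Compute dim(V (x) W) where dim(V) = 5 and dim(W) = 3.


The dimension of a tensor product is the product of dimensions.
dim(V) = 5, dim(W) = 3
dim(V (x) W) = 5 * 3 = 15

15


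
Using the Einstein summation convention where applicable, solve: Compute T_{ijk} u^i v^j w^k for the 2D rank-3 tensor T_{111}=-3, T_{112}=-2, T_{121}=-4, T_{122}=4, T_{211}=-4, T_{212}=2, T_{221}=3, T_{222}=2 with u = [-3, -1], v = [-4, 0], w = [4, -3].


S = sum over i,j,k of T_{ijk} u_i v_j w_k. Expanding all 8 terms:
T_{111}*u_1*v_1*w_1 = -3*-3*-4*4 = -144  (running total: -144)
T_{112}*u_1*v_1*w_2 = -2*-3*-4*-3 = 72  (running total: -72)
T_{121}*u_1*v_2*w_1 = -4*-3*0*4 = 0  (running total: -72)
T_{122}*u_1*v_2*w_2 = 4*-3*0*-3 = 0  (running total: -72)
T_{211}*u_2*v_1*w_1 = -4*-1*-4*4 = -64  (running total: -136)
T_{212}*u_2*v_1*w_2 = 2*-1*-4*-3 = -24  (running total: -160)
T_{221}*u_2*v_2*w_1 = 3*-1*0*4 = 0  (running total: -160)
T_{222}*u_2*v_2*w_2 = 2*-1*0*-3 = 0  (running total: -160)
S = -160

-160


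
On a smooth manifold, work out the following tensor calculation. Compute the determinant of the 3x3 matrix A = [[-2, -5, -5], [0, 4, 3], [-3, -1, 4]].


Expanding along the first row, det(A) = a11*M_11 - a12*M_12 + a13*M_13, where M_1j is the (1,j) minor.
Minor M_11 = 4*4 - 3*-1 = 19
Minor M_12 = 0*4 - 3*-3 = 9
Minor M_13 = 0*-1 - 4*-3 = 12
det = -2*(19) - -5*(9) + -5*(12)
    = -38 - -45 + -60
    = -53

-53


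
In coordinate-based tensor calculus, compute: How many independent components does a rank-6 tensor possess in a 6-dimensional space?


The number of components of a rank-r tensor in d dimensions is d^r.
Here d = 6 and r = 6.
6^6 = 46656

46656


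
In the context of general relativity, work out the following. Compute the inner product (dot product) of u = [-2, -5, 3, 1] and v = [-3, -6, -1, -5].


The inner product u . v = sum of u_i * v_i.
Term-by-term: -2 * -3, -5 * -6, 3 * -1, 1 * -5
Products: 6, 30, -3, -5
Sum = 6 + 30 + -3 + -5 = 28

28


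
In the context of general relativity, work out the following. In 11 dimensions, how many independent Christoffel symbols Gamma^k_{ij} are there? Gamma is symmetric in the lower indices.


Christoffel symbols Gamma^k_{ij} are symmetric in i,j, so there are d * d(d+1)/2 independent symbols.
d = 11
d(d+1)/2 = 11 * 12 / 2 = 66
Total = 11 * 66 = 726

726


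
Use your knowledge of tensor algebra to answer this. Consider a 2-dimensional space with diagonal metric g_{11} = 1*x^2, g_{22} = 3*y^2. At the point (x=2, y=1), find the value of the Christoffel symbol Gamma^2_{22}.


For a diagonal metric, Gamma^k_{ij} = (1/2) g^{kk} (dg_{ik}/dx_j + dg_{jk}/dx_i - dg_{ij}/dx_k).
The metric is diagonal, so g_{ab} = 0 for a != b.
At the given point: g_{11} = 4, g_{22} = 3
g^{22} = 1/3
dg_{22}/dx_2 = dg_{22}/dx_2 = 6
dg_{22}/dx_2 = dg_{22}/dx_2 = 6
dg_{22}/dx_2 = dg_{22}/dx_2 = 6
Numerator = 6 + 6 - 6 = 6
Gamma^2_{22} = 6 / (2 * 3) = 1

1


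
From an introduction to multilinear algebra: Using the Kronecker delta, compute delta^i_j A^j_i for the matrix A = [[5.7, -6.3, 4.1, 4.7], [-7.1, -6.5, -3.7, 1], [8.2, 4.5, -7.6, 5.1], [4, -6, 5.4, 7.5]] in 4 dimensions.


The contraction (trace) of a rank-2 tensor is the sum of its diagonal elements.
Diagonal entries: A[1,1] = 5.7, A[2,2] = -6.5, A[3,3] = -7.6, A[4,4] = 7.5
Tr(A) = 5.7 + -6.5 + -7.6 + 7.5 = -0.9

-0.9


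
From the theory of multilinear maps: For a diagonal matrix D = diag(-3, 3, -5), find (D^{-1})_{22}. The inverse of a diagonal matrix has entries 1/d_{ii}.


For a diagonal matrix, the inverse has entries (D^{-1})_{ii} = 1/d_{ii}.
The diagonal entries are: d_{11} = -3, d_{22} = 3, d_{33} = -5
We need (D^{-1})_{22} = 1/d_{22} = 1/3 = 1/3

1/3


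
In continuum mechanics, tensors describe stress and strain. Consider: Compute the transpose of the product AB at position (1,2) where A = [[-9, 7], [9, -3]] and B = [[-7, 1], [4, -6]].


(AB)^T_{ij} = (AB)_{ji} = sum_k A_{jk} B_{ki}.
For i=1, j=2 we need (AB)_{21}:
A_{21} * B_{11} = 9 * -7 = -63
A_{22} * B_{21} = -3 * 4 = -12
Sum = -63 + -12 = -75

-75


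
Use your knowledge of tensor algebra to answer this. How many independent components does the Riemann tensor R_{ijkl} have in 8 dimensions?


The Riemann tensor in d dimensions has d^2(d^2 - 1)/12 independent components.
d = 8, so d^2 = 64
d^2 - 1 = 63
d^2(d^2 - 1) = 64 * 63 = 4032
Divide by 12: 4032 / 12 = 336

336


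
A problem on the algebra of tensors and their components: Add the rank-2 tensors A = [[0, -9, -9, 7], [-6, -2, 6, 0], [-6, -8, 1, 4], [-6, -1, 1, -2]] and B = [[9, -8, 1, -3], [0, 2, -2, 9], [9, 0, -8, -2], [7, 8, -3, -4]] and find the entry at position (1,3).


Tensor addition is component-wise: (A + B)_{ij} = A_{ij} + B_{ij}.
A_{13} = -9
B_{13} = 1
(A + B)_{13} = -9 + 1 = -8

-8


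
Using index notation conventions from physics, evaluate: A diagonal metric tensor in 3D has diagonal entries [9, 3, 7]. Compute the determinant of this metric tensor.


For a diagonal metric, the determinant is the product of diagonal entries.
Diagonal entries: 9, 3, 7
det(g) = 9 * 3 * 7 = 189

189


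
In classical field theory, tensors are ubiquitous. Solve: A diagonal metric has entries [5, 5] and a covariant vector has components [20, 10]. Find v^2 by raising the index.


To raise an index with a diagonal metric: v^i = v_i / g_{ii}.
For index 2: v_2 = 10, g_{22} = 5
v^2 = 10 / 5 = 2

2


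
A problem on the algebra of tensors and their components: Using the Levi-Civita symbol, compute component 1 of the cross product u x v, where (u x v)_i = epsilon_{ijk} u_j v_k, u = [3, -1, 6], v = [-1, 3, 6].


(u x v)_1 = sum_{j,k} epsilon_{1jk} u_j v_k. Only permutations of (1,2,3) contribute; the two non-zero terms are:
eps_{123} u_2 v_3 = 1 * -1 * 6 = -6
eps_{132} u_3 v_2 = -1 * 6 * 3 = -18
(u x v)_1 = -24

-24


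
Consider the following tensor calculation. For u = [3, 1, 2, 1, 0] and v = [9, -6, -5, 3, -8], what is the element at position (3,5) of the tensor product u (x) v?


The outer product entry T_{ij} = u_i * v_j.
We need i=3, j=5.
u_3 = 2, v_5 = -8
T_{3,5} = 2 * -8 = -16

-16


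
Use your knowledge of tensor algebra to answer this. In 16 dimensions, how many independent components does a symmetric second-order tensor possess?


A symmetric rank-2 tensor in d dimensions has d(d+1)/2 independent components.
d = 16
d(d+1)/2 = 16 * 17 / 2 = 272 / 2 = 136

136


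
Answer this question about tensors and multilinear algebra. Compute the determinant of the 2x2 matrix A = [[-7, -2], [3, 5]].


For a 2x2 matrix [[a, b], [c, d]], det = a*d - b*c.
a = -7, b = -2, c = 3, d = 5
a*d = -7 * 5 = -35
b*c = -2 * 3 = -6
det = -35 - -6 = -29

-29


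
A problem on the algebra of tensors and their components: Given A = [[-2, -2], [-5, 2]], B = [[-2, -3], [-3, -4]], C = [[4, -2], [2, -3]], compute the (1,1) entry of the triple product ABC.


(ABC)_{11} = sum_m (AB)_{1m} C_{m1}. First compute row 1 of AB.
(AB)_{11} = -2*-2 + -2*-3 = 10
(AB)_{12} = -2*-3 + -2*-4 = 14
Now contract with column 1 of C:
(AB)_{11} * C_{11} = 10 * 4 = 40
(AB)_{12} * C_{21} = 14 * 2 = 28
(ABC)_{11} = 40 + 28 = 68

68


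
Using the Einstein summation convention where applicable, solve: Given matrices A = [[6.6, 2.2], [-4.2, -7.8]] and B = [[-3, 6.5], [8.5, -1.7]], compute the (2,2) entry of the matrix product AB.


(AB)_{ij} = sum_k A_{ik} B_{kj}.
For i=2, j=2:
A_{21} * B_{12} = -4.2 * 6.5 = -27.3
A_{22} * B_{22} = -7.8 * -1.7 = 13.26
Sum = -27.3 + 13.26 = -14.04

-14.04


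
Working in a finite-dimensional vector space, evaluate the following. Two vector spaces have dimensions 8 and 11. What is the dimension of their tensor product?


The dimension of a tensor product is the product of dimensions.
dim(V) = 8, dim(W) = 11
dim(V (x) W) = 8 * 11 = 88

88


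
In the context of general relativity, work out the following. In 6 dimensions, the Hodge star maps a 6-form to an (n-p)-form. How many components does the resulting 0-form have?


The Hodge dual of a p-form on an n-dimensional manifold is an (n-p)-form.
n = 6, p = 6, so dual degree = 6 - 6 = 0
The number of components is C(n, n-p) = C(6, 0) = 1

1


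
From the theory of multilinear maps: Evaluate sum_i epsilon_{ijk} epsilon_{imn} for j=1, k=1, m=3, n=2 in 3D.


Using the identity: epsilon_{ijk} epsilon_{imn} = delta_{jm} delta_{kn} - delta_{jn} delta_{km}.
delta_{13} = 0
delta_{12} = 0
delta_{12} = 0
delta_{13} = 0
Result = 0 * 0 - 0 * 0 = 0 - 0 = 0

0


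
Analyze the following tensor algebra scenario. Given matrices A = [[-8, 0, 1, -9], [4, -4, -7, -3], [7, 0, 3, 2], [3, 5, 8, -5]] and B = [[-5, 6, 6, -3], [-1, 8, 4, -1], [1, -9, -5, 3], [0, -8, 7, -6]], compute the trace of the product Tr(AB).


Tr(AB) = sum_i (AB)_{ii} where (AB)_{ii} = sum_k A_{ik} B_{ki}.
(AB)_{11} = -8*-5 + 0*-1 + 1*1 + -9*0 = 41
(AB)_{22} = 4*6 + -4*8 + -7*-9 + -3*-8 = 79
(AB)_{33} = 7*6 + 0*4 + 3*-5 + 2*7 = 41
(AB)_{44} = 3*-3 + 5*-1 + 8*3 + -5*-6 = 40
Tr(AB) = 41 + 79 + 41 + 40 = 201

201


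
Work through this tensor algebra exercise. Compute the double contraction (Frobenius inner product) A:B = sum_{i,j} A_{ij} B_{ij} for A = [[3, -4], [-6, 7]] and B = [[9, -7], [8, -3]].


A:B = sum over all i,j of A_{ij} * B_{ij}.
Row 1: 3*9=27, -4*-7=28 => row sum = 55
Row 2: -6*8=-48, 7*-3=-21 => row sum = -69
Total = 55 + -69 = -14

-14


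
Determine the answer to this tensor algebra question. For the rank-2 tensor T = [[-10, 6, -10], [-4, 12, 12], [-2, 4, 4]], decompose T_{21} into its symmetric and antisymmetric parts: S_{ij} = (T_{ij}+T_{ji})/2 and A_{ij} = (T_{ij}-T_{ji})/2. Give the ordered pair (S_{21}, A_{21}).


T_{21} = -4
T_{12} = 6
S_{21} = (-4 + 6)/2 = 2/2 = 1
A_{21} = (-4 - 6)/2 = -10/2 = -5
Check: S + A = 1 + -5 = -4 = T_{21}.

(1, -5)


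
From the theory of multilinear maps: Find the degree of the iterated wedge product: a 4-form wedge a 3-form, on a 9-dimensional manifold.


The degree of a wedge product is the sum of the degrees of the individual forms.
Degrees: 4, 3
Total degree = 4 + 3 = 7

7


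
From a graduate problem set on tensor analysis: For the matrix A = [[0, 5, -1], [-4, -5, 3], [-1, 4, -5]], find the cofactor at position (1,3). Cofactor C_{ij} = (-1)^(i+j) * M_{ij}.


To find cofactor C_{13}, delete row 1 and column 3.
The resulting 2x2 submatrix is: [[-4, -5], [-1, 4]]
Minor M_{13} = -4*4 - -5*-1
  = -16 - 5 = -21
Sign = (-1)^(1+3) = (-1)^4 = 1
Cofactor C_{13} = 1 * -21 = -21

-21


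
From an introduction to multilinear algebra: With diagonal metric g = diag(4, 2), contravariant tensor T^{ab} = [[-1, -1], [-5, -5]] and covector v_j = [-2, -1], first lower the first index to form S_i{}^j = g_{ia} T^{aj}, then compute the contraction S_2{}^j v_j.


Step 1: lower the first index. For a diagonal metric, g_{ia} T^{aj} = g_{ii} T^{ij} (no sum on i).
g_{22} = 2
S_2{}^1 = 2 * T^{21} = 2 * -5 = -10
S_2{}^2 = 2 * T^{22} = 2 * -5 = -10
Step 2: contract S_2{}^j with v_j.
S_2{}^1 * v_1 = -10 * -2 = 20
S_2{}^2 * v_2 = -10 * -1 = 10
Result = 20 + 10 = 30

30


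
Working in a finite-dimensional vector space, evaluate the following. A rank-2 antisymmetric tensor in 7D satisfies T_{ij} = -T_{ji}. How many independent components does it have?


An antisymmetric rank-2 tensor satisfies A_{ij} = -A_{ji}, so diagonal entries are zero.
The independent components are the upper-triangular entries: C(n, 2) = n(n-1)/2.
n = 7
C(7, 2) = 7 * 6 / 2 = 42 / 2 = 21

21


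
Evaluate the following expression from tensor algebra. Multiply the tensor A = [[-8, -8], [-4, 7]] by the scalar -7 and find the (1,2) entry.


Scalar multiplication: (cA)_{ij} = c * A_{ij}.
c = -7
A_{12} = -8
(cA)_{12} = -7 * -8 = 56

56


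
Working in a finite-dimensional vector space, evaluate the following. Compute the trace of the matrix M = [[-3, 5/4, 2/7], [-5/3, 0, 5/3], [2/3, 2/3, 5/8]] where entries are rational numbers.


The trace is the sum of diagonal entries.
Diagonal: M[1,1] = -3, M[2,2] = 0, M[3,3] = 5/8
Tr(M) = -3 + 0 + 5/8
Computing step by step:
After adding M[1,1]: -3
After adding M[2,2]: -3
After adding M[3,3]: -19/8
Tr(M) = -19/8

-19/8


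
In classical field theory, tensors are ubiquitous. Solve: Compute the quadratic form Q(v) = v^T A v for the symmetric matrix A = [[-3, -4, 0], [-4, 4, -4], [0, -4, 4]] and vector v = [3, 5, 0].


First compute Av:
(Av)_1 = -3*3 + -4*5 + 0*0 = -29
(Av)_2 = -4*3 + 4*5 + -4*0 = 8
(Av)_3 = 0*3 + -4*5 + 4*0 = -20
Av = [-29, 8, -20]
Then v^T (Av) = 3*-29 + 5*8 + 0*-20
= -87 + 40 + 0 = -47

-47


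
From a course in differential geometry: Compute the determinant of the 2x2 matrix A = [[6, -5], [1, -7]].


For a 2x2 matrix [[a, b], [c, d]], det = a*d - b*c.
a = 6, b = -5, c = 1, d = -7
a*d = 6 * -7 = -42
b*c = -5 * 1 = -5
det = -42 - -5 = -37

-37


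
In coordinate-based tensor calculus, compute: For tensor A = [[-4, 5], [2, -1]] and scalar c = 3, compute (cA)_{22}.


Scalar multiplication: (cA)_{ij} = c * A_{ij}.
c = 3
A_{22} = -1
(cA)_{22} = 3 * -1 = -3

-3


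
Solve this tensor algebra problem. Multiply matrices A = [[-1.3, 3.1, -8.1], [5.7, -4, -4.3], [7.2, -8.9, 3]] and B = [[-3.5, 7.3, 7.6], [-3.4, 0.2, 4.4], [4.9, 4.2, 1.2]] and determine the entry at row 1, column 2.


(AB)_{ij} = sum_k A_{ik} B_{kj}.
For i=1, j=2:
A_{11} * B_{12} = -1.3 * 7.3 = -9.49
A_{12} * B_{22} = 3.1 * 0.2 = 0.62
A_{13} * B_{32} = -8.1 * 4.2 = -34.02
Sum = -9.49 + 0.62 + -34.02 = -42.89

-42.89


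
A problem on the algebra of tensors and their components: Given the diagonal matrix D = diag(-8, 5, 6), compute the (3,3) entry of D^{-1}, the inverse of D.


For a diagonal matrix, the inverse has entries (D^{-1})_{ii} = 1/d_{ii}.
The diagonal entries are: d_{11} = -8, d_{22} = 5, d_{33} = 6
We need (D^{-1})_{33} = 1/d_{33} = 1/6 = 1/6

1/6


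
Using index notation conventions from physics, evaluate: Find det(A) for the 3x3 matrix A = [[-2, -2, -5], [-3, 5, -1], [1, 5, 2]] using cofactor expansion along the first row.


Expanding along the first row, det(A) = a11*M_11 - a12*M_12 + a13*M_13, where M_1j is the (1,j) minor.
Minor M_11 = 5*2 - -1*5 = 15
Minor M_12 = -3*2 - -1*1 = -5
Minor M_13 = -3*5 - 5*1 = -20
det = -2*(15) - -2*(-5) + -5*(-20)
    = -30 - 10 + 100
    = 60

60


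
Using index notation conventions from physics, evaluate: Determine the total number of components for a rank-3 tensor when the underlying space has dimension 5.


The number of components of a rank-r tensor in d dimensions is d^r.
Here d = 5 and r = 3.
5^3 = 125

125


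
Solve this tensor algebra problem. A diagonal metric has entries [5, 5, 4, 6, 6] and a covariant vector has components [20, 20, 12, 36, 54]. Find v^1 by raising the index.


To raise an index with a diagonal metric: v^i = v_i / g_{ii}.
For index 1: v_1 = 20, g_{11} = 5
v^1 = 20 / 5 = 4

4


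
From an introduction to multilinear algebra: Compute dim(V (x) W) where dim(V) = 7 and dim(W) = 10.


The dimension of a tensor product is the product of dimensions.
dim(V) = 7, dim(W) = 10
dim(V (x) W) = 7 * 10 = 70

70


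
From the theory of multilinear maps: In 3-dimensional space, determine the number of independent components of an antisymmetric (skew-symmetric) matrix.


An antisymmetric rank-2 tensor satisfies A_{ij} = -A_{ji}, so diagonal entries are zero.
The independent components are the upper-triangular entries: C(n, 2) = n(n-1)/2.
n = 3
C(3, 2) = 3 * 2 / 2 = 6 / 2 = 3

3


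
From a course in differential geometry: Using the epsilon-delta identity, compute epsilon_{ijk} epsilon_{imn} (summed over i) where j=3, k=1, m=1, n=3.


Using the identity: epsilon_{ijk} epsilon_{imn} = delta_{jm} delta_{kn} - delta_{jn} delta_{km}.
delta_{31} = 0
delta_{13} = 0
delta_{33} = 1
delta_{11} = 1
Result = 0 * 0 - 1 * 1 = 0 - 1 = -1

-1


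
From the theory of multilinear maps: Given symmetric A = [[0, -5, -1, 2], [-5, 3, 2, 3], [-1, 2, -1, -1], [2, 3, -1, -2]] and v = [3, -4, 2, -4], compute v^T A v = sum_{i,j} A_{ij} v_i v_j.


First compute Av:
(Av)_1 = 0*3 + -5*-4 + -1*2 + 2*-4 = 10
(Av)_2 = -5*3 + 3*-4 + 2*2 + 3*-4 = -35
(Av)_3 = -1*3 + 2*-4 + -1*2 + -1*-4 = -9
(Av)_4 = 2*3 + 3*-4 + -1*2 + -2*-4 = 0
Av = [10, -35, -9, 0]
Then v^T (Av) = 3*10 + -4*-35 + 2*-9 + -4*0
= 30 + 140 + -18 + 0 = 152

152


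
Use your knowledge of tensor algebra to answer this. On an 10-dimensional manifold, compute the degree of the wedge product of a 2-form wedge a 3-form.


The degree of a wedge product is the sum of the degrees of the individual forms.
Degrees: 2, 3
Total degree = 2 + 3 = 5

5


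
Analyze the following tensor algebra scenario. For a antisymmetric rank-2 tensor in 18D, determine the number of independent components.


A antisymmetric rank-2 tensor in d dimensions has d(d-1)/2 independent components.
d = 18
d(d-1)/2 = 18 * 17 / 2 = 306 / 2 = 153

153


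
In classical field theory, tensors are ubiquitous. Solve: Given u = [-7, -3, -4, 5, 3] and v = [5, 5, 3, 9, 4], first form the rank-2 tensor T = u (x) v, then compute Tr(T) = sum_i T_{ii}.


The outer product gives T_{ij} = u_i v_j.
The trace (contraction) is Tr(T) = sum_i T_{ii} = sum_i u_i v_i.
Diagonal entries:
T_{11} = u_1 * v_1 = -7 * 5 = -35
T_{22} = u_2 * v_2 = -3 * 5 = -15
T_{33} = u_3 * v_3 = -4 * 3 = -12
T_{44} = u_4 * v_4 = 5 * 9 = 45
T_{55} = u_5 * v_5 = 3 * 4 = 12
Tr(T) = -35 + -15 + -12 + 45 + 12 = -5

-5


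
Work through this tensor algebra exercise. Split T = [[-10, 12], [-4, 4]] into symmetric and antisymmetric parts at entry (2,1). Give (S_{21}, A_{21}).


T_{21} = -4
T_{12} = 12
S_{21} = (-4 + 12)/2 = 8/2 = 4
A_{21} = (-4 - 12)/2 = -16/2 = -8
Check: S + A = 4 + -8 = -4 = T_{21}.

(4, -8)


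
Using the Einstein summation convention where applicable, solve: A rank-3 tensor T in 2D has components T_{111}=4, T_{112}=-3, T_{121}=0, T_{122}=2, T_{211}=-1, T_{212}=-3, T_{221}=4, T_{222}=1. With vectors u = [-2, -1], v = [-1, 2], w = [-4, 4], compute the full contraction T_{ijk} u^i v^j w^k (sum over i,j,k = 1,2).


S = sum over i,j,k of T_{ijk} u_i v_j w_k. Expanding all 8 terms:
T_{111}*u_1*v_1*w_1 = 4*-2*-1*-4 = -32  (running total: -32)
T_{112}*u_1*v_1*w_2 = -3*-2*-1*4 = -24  (running total: -56)
T_{121}*u_1*v_2*w_1 = 0*-2*2*-4 = 0  (running total: -56)
T_{122}*u_1*v_2*w_2 = 2*-2*2*4 = -32  (running total: -88)
T_{211}*u_2*v_1*w_1 = -1*-1*-1*-4 = 4  (running total: -84)
T_{212}*u_2*v_1*w_2 = -3*-1*-1*4 = -12  (running total: -96)
T_{221}*u_2*v_2*w_1 = 4*-1*2*-4 = 32  (running total: -64)
T_{222}*u_2*v_2*w_2 = 1*-1*2*4 = -8  (running total: -72)
S = -72

-72


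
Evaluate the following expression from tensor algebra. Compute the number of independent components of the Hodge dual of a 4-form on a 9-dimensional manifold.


The Hodge dual of a p-form on an n-dimensional manifold is an (n-p)-form.
n = 9, p = 4, so dual degree = 9 - 4 = 5
The number of components is C(n, n-p) = C(9, 5) = 126

126


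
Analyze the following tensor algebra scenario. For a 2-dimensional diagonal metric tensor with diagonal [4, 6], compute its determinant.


For a diagonal metric, the determinant is the product of diagonal entries.
Diagonal entries: 4, 6
det(g) = 4 * 6 = 24

24


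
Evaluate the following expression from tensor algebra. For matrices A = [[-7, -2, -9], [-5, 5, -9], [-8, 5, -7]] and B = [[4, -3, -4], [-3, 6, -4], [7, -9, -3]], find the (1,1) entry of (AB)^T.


(AB)^T_{ij} = (AB)_{ji} = sum_k A_{jk} B_{ki}.
For i=1, j=1 we need (AB)_{11}:
A_{11} * B_{11} = -7 * 4 = -28
A_{12} * B_{21} = -2 * -3 = 6
A_{13} * B_{31} = -9 * 7 = -63
Sum = -28 + 6 + -63 = -85

-85


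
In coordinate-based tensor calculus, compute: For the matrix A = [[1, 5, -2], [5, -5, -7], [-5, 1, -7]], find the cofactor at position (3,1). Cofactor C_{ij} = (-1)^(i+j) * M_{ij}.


To find cofactor C_{31}, delete row 3 and column 1.
The resulting 2x2 submatrix is: [[5, -2], [-5, -7]]
Minor M_{31} = 5*-7 - -2*-5
  = -35 - 10 = -45
Sign = (-1)^(3+1) = (-1)^4 = 1
Cofactor C_{31} = 1 * -45 = -45

-45


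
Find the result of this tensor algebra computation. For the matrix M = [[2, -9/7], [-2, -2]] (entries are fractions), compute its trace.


The trace is the sum of diagonal entries.
Diagonal: M[1,1] = 2, M[2,2] = -2
Tr(M) = 2 + -2
Computing step by step:
After adding M[1,1]: 2
After adding M[2,2]: 0
Tr(M) = 0

0


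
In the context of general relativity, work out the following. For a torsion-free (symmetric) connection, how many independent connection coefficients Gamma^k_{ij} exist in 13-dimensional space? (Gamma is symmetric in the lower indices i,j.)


Christoffel symbols Gamma^k_{ij} are symmetric in i,j, so there are d * d(d+1)/2 independent symbols.
d = 13
d(d+1)/2 = 13 * 14 / 2 = 91
Total = 13 * 91 = 1183

1183


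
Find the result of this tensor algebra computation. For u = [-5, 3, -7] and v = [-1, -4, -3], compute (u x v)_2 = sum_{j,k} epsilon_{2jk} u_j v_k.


(u x v)_2 = sum_{j,k} epsilon_{2jk} u_j v_k. Only permutations of (1,2,3) contribute; the two non-zero terms are:
eps_{213} u_1 v_3 = -1 * -5 * -3 = -15
eps_{231} u_3 v_1 = 1 * -7 * -1 = 7
(u x v)_2 = -8

-8


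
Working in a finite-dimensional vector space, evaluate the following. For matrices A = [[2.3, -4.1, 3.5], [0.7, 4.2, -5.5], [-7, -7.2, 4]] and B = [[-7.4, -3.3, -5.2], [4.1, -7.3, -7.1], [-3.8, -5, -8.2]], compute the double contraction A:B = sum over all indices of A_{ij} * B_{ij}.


A:B = sum over all i,j of A_{ij} * B_{ij}.
Row 1: 2.3*-7.4=-17.02, -4.1*-3.3=13.53, 3.5*-5.2=-18.2 => row sum = -21.69
Row 2: 0.7*4.1=2.87, 4.2*-7.3=-30.66, -5.5*-7.1=39.05 => row sum = 11.26
Row 3: -7*-3.8=26.6, -7.2*-5=36, 4*-8.2=-32.8 => row sum = 29.8
Total = -21.69 + 11.26 + 29.8 = 19.37

19.37


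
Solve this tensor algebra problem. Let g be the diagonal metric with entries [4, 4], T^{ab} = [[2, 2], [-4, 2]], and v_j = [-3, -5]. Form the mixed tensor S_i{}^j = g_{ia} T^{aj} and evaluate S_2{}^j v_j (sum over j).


Step 1: lower the first index. For a diagonal metric, g_{ia} T^{aj} = g_{ii} T^{ij} (no sum on i).
g_{22} = 4
S_2{}^1 = 4 * T^{21} = 4 * -4 = -16
S_2{}^2 = 4 * T^{22} = 4 * 2 = 8
Step 2: contract S_2{}^j with v_j.
S_2{}^1 * v_1 = -16 * -3 = 48
S_2{}^2 * v_2 = 8 * -5 = -40
Result = 48 + -40 = 8

8


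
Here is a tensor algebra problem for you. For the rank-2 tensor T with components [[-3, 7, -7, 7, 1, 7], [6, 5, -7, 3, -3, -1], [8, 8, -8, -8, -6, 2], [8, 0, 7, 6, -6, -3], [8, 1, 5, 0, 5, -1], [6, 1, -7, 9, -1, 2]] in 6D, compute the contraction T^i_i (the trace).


The contraction (trace) of a rank-2 tensor is the sum of its diagonal elements.
Diagonal entries: A[1,1] = -3, A[2,2] = 5, A[3,3] = -8, A[4,4] = 6, A[5,5] = 5, A[6,6] = 2
Tr(A) = -3 + 5 + -8 + 6 + 5 + 2 = 7

7


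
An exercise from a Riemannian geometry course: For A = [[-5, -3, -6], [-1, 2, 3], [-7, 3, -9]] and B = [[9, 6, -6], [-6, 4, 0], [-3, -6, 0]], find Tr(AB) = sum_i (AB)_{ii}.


Tr(AB) = sum_i (AB)_{ii} where (AB)_{ii} = sum_k A_{ik} B_{ki}.
(AB)_{11} = -5*9 + -3*-6 + -6*-3 = -9
(AB)_{22} = -1*6 + 2*4 + 3*-6 = -16
(AB)_{33} = -7*-6 + 3*0 + -9*0 = 42
Tr(AB) = -9 + -16 + 42 = 17

17


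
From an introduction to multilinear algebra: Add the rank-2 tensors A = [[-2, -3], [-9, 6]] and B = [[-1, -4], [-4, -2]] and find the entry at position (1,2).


Tensor addition is component-wise: (A + B)_{ij} = A_{ij} + B_{ij}.
A_{12} = -3
B_{12} = -4
(A + B)_{12} = -3 + -4 = -7

-7


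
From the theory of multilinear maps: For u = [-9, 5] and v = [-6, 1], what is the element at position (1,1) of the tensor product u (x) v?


The outer product entry T_{ij} = u_i * v_j.
We need i=1, j=1.
u_1 = -9, v_1 = -6
T_{1,1} = -9 * -6 = 54

54


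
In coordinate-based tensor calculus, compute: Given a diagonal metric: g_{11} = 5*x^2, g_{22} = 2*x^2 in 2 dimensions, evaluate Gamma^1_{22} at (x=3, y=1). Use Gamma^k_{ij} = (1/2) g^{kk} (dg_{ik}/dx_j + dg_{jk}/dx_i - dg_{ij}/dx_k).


For a diagonal metric, Gamma^k_{ij} = (1/2) g^{kk} (dg_{ik}/dx_j + dg_{jk}/dx_i - dg_{ij}/dx_k).
The metric is diagonal, so g_{ab} = 0 for a != b.
At the given point: g_{11} = 45, g_{22} = 18
g^{11} = 1/45
dg_{21}/dx_2 = 0 (off-diagonal)
dg_{21}/dx_2 = 0 (off-diagonal)
dg_{22}/dx_1 = dg_{22}/dx_1 = 12
Numerator = 0 + 0 - 12 = -12
Gamma^1_{22} = -12 / (2 * 45) = -2/15

-2/15


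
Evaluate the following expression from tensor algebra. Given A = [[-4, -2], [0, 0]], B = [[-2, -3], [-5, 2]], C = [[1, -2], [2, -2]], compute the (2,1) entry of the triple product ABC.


(ABC)_{21} = sum_m (AB)_{2m} C_{m1}. First compute row 2 of AB.
(AB)_{21} = 0*-2 + 0*-5 = 0
(AB)_{22} = 0*-3 + 0*2 = 0
Now contract with column 1 of C:
(AB)_{21} * C_{11} = 0 * 1 = 0
(AB)_{22} * C_{21} = 0 * 2 = 0
(ABC)_{21} = 0 + 0 = 0

0


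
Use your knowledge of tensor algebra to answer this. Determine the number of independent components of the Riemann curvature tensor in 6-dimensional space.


The Riemann tensor in d dimensions has d^2(d^2 - 1)/12 independent components.
d = 6, so d^2 = 36
d^2 - 1 = 35
d^2(d^2 - 1) = 36 * 35 = 1260
Divide by 12: 1260 / 12 = 105

105


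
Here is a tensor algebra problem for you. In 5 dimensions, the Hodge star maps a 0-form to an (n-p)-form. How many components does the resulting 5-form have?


The Hodge dual of a p-form on an n-dimensional manifold is an (n-p)-form.
n = 5, p = 0, so dual degree = 5 - 0 = 5
The number of components is C(n, n-p) = C(5, 5) = 1

1


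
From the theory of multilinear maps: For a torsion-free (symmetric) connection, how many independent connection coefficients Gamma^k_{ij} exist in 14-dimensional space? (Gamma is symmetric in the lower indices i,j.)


Christoffel symbols Gamma^k_{ij} are symmetric in i,j, so there are d * d(d+1)/2 independent symbols.
d = 14
d(d+1)/2 = 14 * 15 / 2 = 105
Total = 14 * 105 = 1470

1470


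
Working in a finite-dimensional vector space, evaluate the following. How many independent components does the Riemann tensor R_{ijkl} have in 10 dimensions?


The Riemann tensor in d dimensions has d^2(d^2 - 1)/12 independent components.
d = 10, so d^2 = 100
d^2 - 1 = 99
d^2(d^2 - 1) = 100 * 99 = 9900
Divide by 12: 9900 / 12 = 825

825


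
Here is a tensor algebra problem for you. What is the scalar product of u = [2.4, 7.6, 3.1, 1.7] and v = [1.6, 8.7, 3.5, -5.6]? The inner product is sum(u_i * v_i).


The inner product u . v = sum of u_i * v_i.
Term-by-term: 2.4 * 1.6, 7.6 * 8.7, 3.1 * 3.5, 1.7 * -5.6
Products: 3.84, 66.12, 10.85, -9.52
Sum = 3.84 + 66.12 + 10.85 + -9.52 = 71.29

71.29


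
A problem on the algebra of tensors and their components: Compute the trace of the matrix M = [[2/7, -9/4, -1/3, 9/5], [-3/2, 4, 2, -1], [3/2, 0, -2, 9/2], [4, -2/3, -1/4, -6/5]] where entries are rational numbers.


The trace is the sum of diagonal entries.
Diagonal: M[1,1] = 2/7, M[2,2] = 4, M[3,3] = -2, M[4,4] = -6/5
Tr(M) = 2/7 + 4 + -2 + -6/5
Computing step by step:
After adding M[1,1]: 2/7
After adding M[2,2]: 30/7
After adding M[3,3]: 16/7
After adding M[4,4]: 38/35
Tr(M) = 38/35

38/35


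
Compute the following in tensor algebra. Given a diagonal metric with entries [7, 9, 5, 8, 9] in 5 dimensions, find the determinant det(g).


For a diagonal metric, the determinant is the product of diagonal entries.
Diagonal entries: 7, 9, 5, 8, 9
det(g) = 7 * 9 * 5 * 8 * 9 = 22680

22680


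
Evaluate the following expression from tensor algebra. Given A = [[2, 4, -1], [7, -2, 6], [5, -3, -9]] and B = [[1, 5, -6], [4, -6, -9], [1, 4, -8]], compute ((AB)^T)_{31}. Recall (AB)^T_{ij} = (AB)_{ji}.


(AB)^T_{ij} = (AB)_{ji} = sum_k A_{jk} B_{ki}.
For i=3, j=1 we need (AB)_{13}:
A_{11} * B_{13} = 2 * -6 = -12
A_{12} * B_{23} = 4 * -9 = -36
A_{13} * B_{33} = -1 * -8 = 8
Sum = -12 + -36 + 8 = -40

-40


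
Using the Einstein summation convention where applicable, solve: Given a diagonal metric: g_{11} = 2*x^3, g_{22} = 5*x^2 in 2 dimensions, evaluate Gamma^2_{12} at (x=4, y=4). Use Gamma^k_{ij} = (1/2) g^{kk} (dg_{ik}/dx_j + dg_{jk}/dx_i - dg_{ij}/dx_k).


For a diagonal metric, Gamma^k_{ij} = (1/2) g^{kk} (dg_{ik}/dx_j + dg_{jk}/dx_i - dg_{ij}/dx_k).
The metric is diagonal, so g_{ab} = 0 for a != b.
At the given point: g_{11} = 128, g_{22} = 80
g^{22} = 1/80
dg_{12}/dx_2 = 0 (off-diagonal)
dg_{22}/dx_1 = dg_{22}/dx_1 = 40
dg_{12}/dx_2 = 0 (off-diagonal)
Numerator = 0 + 40 - 0 = 40
Gamma^2_{12} = 40 / (2 * 80) = 1/4

1/4


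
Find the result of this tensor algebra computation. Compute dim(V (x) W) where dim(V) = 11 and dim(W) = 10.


The dimension of a tensor product is the product of dimensions.
dim(V) = 11, dim(W) = 10
dim(V (x) W) = 11 * 10 = 110

110


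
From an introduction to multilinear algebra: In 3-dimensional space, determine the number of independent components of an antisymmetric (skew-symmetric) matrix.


An antisymmetric rank-2 tensor satisfies A_{ij} = -A_{ji}, so diagonal entries are zero.
The independent components are the upper-triangular entries: C(n, 2) = n(n-1)/2.
n = 3
C(3, 2) = 3 * 2 / 2 = 6 / 2 = 3

3


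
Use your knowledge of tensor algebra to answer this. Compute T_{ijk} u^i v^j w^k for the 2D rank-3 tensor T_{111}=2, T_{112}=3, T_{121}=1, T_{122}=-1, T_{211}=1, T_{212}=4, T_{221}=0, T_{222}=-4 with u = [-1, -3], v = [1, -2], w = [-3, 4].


S = sum over i,j,k of T_{ijk} u_i v_j w_k. Expanding all 8 terms:
T_{111}*u_1*v_1*w_1 = 2*-1*1*-3 = 6  (running total: 6)
T_{112}*u_1*v_1*w_2 = 3*-1*1*4 = -12  (running total: -6)
T_{121}*u_1*v_2*w_1 = 1*-1*-2*-3 = -6  (running total: -12)
T_{122}*u_1*v_2*w_2 = -1*-1*-2*4 = -8  (running total: -20)
T_{211}*u_2*v_1*w_1 = 1*-3*1*-3 = 9  (running total: -11)
T_{212}*u_2*v_1*w_2 = 4*-3*1*4 = -48  (running total: -59)
T_{221}*u_2*v_2*w_1 = 0*-3*-2*-3 = 0  (running total: -59)
T_{222}*u_2*v_2*w_2 = -4*-3*-2*4 = -96  (running total: -155)
S = -155

-155


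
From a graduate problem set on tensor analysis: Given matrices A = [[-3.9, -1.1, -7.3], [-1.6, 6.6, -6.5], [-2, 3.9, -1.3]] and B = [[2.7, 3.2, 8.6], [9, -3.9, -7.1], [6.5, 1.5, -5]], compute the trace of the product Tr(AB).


Tr(AB) = sum_i (AB)_{ii} where (AB)_{ii} = sum_k A_{ik} B_{ki}.
(AB)_{11} = -3.9*2.7 + -1.1*9 + -7.3*6.5 = -67.88
(AB)_{22} = -1.6*3.2 + 6.6*-3.9 + -6.5*1.5 = -40.61
(AB)_{33} = -2*8.6 + 3.9*-7.1 + -1.3*-5 = -38.39
Tr(AB) = -67.88 + -40.61 + -38.39 = -146.88

-146.88


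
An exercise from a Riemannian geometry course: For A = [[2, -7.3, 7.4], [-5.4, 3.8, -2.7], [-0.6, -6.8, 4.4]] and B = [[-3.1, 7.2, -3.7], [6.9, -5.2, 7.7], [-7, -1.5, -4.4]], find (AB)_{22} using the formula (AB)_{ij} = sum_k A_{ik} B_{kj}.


(AB)_{ij} = sum_k A_{ik} B_{kj}.
For i=2, j=2:
A_{21} * B_{12} = -5.4 * 7.2 = -38.88
A_{22} * B_{22} = 3.8 * -5.2 = -19.76
A_{23} * B_{32} = -2.7 * -1.5 = 4.05
Sum = -38.88 + -19.76 + 4.05 = -54.59

-54.59


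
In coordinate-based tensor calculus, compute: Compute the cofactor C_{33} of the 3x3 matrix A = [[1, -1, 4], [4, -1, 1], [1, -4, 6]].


To find cofactor C_{33}, delete row 3 and column 3.
The resulting 2x2 submatrix is: [[1, -1], [4, -1]]
Minor M_{33} = 1*-1 - -1*4
  = -1 - -4 = 3
Sign = (-1)^(3+3) = (-1)^6 = 1
Cofactor C_{33} = 1 * 3 = 3

3


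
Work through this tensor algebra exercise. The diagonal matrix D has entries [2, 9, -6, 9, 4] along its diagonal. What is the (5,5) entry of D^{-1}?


For a diagonal matrix, the inverse has entries (D^{-1})_{ii} = 1/d_{ii}.
The diagonal entries are: d_{11} = 2, d_{22} = 9, d_{33} = -6, d_{44} = 9, d_{55} = 4
We need (D^{-1})_{55} = 1/d_{55} = 1/4 = 1/4

1/4


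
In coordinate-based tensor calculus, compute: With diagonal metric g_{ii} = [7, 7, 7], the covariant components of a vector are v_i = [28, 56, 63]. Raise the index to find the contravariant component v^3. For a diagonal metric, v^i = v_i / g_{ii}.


To raise an index with a diagonal metric: v^i = v_i / g_{ii}.
For index 3: v_3 = 63, g_{33} = 7
v^3 = 63 / 7 = 9

9


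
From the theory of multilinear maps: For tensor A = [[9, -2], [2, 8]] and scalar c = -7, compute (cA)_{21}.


Scalar multiplication: (cA)_{ij} = c * A_{ij}.
c = -7
A_{21} = 2
(cA)_{21} = -7 * 2 = -14

-14


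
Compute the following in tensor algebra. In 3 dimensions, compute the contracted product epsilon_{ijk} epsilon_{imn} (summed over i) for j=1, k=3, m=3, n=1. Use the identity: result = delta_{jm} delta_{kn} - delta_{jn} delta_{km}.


Using the identity: epsilon_{ijk} epsilon_{imn} = delta_{jm} delta_{kn} - delta_{jn} delta_{km}.
delta_{13} = 0
delta_{31} = 0
delta_{11} = 1
delta_{33} = 1
Result = 0 * 0 - 1 * 1 = 0 - 1 = -1

-1


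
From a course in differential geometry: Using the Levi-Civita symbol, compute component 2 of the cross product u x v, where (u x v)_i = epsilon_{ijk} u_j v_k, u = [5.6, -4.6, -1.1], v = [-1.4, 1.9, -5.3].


(u x v)_2 = sum_{j,k} epsilon_{2jk} u_j v_k. Only permutations of (1,2,3) contribute; the two non-zero terms are:
eps_{213} u_1 v_3 = -1 * 5.6 * -5.3 = 29.68
eps_{231} u_3 v_1 = 1 * -1.1 * -1.4 = 1.54
(u x v)_2 = 31.22

31.22


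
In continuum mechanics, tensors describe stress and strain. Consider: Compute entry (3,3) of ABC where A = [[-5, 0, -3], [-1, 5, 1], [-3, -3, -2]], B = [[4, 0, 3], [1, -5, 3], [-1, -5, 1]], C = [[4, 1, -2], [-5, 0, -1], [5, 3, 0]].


(ABC)_{33} = sum_m (AB)_{3m} C_{m3}. First compute row 3 of AB.
(AB)_{31} = -3*4 + -3*1 + -2*-1 = -13
(AB)_{32} = -3*0 + -3*-5 + -2*-5 = 25
(AB)_{33} = -3*3 + -3*3 + -2*1 = -20
Now contract with column 3 of C:
(AB)_{31} * C_{13} = -13 * -2 = 26
(AB)_{32} * C_{23} = 25 * -1 = -25
(AB)_{33} * C_{33} = -20 * 0 = 0
(ABC)_{33} = 26 + -25 + 0 = 1

1


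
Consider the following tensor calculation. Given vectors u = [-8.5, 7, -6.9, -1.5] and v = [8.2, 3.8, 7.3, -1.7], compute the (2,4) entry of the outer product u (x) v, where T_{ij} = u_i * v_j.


The outer product entry T_{ij} = u_i * v_j.
We need i=2, j=4.
u_2 = 7, v_4 = -1.7
T_{2,4} = 7 * -1.7 = -11.9

-11.9


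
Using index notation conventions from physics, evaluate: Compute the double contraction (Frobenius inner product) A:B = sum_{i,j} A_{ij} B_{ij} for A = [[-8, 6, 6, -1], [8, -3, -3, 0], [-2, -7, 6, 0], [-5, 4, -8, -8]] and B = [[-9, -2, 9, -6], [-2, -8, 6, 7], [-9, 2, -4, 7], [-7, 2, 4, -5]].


A:B = sum over all i,j of A_{ij} * B_{ij}.
Row 1: -8*-9=72, 6*-2=-12, 6*9=54, -1*-6=6 => row sum = 120
Row 2: 8*-2=-16, -3*-8=24, -3*6=-18, 0*7=0 => row sum = -10
Row 3: -2*-9=18, -7*2=-14, 6*-4=-24, 0*7=0 => row sum = -20
Row 4: -5*-7=35, 4*2=8, -8*4=-32, -8*-5=40 => row sum = 51
Total = 120 + -10 + -20 + 51 = 141

141


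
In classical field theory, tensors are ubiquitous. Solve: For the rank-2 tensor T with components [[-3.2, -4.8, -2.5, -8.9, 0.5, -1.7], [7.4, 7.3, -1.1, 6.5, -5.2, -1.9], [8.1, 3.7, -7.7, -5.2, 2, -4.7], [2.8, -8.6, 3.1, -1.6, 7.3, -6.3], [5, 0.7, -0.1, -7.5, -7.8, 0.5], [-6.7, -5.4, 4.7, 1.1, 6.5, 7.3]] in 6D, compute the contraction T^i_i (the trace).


The contraction (trace) of a rank-2 tensor is the sum of its diagonal elements.
Diagonal entries: A[1,1] = -3.2, A[2,2] = 7.3, A[3,3] = -7.7, A[4,4] = -1.6, A[5,5] = -7.8, A[6,6] = 7.3
Tr(A) = -3.2 + 7.3 + -7.7 + -1.6 + -7.8 + 7.3 = -5.7

-5.7


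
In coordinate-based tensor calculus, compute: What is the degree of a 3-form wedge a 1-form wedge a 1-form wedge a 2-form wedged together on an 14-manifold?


The degree of a wedge product is the sum of the degrees of the individual forms.
Degrees: 3, 1, 1, 2
Total degree = 3 + 1 + 1 + 2 = 7

7


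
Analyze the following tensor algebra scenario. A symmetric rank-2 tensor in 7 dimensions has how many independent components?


A symmetric rank-2 tensor in d dimensions has d(d+1)/2 independent components.
d = 7
d(d+1)/2 = 7 * 8 / 2 = 56 / 2 = 28

28


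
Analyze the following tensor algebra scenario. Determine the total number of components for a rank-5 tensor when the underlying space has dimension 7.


The number of components of a rank-r tensor in d dimensions is d^r.
Here d = 7 and r = 5.
7^5 = 16807

16807


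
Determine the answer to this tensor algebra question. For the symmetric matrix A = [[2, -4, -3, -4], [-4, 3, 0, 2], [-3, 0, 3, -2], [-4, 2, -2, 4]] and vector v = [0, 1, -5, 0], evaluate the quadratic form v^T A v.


First compute Av:
(Av)_1 = 2*0 + -4*1 + -3*-5 + -4*0 = 11
(Av)_2 = -4*0 + 3*1 + 0*-5 + 2*0 = 3
(Av)_3 = -3*0 + 0*1 + 3*-5 + -2*0 = -15
(Av)_4 = -4*0 + 2*1 + -2*-5 + 4*0 = 12
Av = [11, 3, -15, 12]
Then v^T (Av) = 0*11 + 1*3 + -5*-15 + 0*12
= 0 + 3 + 75 + 0 = 78

78


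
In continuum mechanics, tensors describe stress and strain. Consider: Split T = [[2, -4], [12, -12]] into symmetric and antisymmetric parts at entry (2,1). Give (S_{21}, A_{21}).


T_{21} = 12
T_{12} = -4
S_{21} = (12 + -4)/2 = 8/2 = 4
A_{21} = (12 - -4)/2 = 16/2 = 8
Check: S + A = 4 + 8 = 12 = T_{21}.

(4, 8)
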